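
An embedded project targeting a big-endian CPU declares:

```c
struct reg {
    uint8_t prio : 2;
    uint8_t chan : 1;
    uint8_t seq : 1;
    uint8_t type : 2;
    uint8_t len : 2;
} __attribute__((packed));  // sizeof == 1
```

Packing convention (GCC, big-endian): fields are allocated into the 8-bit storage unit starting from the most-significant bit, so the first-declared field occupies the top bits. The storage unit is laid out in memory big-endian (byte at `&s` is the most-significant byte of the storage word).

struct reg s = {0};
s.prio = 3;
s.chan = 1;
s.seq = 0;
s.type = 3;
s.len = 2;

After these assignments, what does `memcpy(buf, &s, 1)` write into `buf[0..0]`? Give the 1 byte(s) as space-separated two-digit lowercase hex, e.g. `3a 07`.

[6+:2] prio=3 & 0x3 = 0x3; word=0xc0
[5+:1] chan=1 & 0x1 = 0x1; word=0xe0
[4+:1] seq=0 & 0x1 = 0x0; word=0xe0
[2+:2] type=3 & 0x3 = 0x3; word=0xec
[0+:2] len=2 & 0x3 = 0x2; word=0xee
word = 0xee → big-endian bytes:
  [0]=0xee

ee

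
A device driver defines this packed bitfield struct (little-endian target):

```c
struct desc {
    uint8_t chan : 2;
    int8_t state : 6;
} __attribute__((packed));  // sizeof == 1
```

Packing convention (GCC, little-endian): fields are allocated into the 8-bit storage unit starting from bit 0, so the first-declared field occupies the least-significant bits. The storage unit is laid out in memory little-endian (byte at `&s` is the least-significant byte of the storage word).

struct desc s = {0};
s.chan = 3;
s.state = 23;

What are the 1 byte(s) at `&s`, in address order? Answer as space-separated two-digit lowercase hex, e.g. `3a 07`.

chan:2 = 3 → 0x3 << 0 → word 0x03
state:6 = 23 → 0x17 << 2 → word 0x5f
word = 0x5f → little-endian bytes:
  [0]=0x5f

5f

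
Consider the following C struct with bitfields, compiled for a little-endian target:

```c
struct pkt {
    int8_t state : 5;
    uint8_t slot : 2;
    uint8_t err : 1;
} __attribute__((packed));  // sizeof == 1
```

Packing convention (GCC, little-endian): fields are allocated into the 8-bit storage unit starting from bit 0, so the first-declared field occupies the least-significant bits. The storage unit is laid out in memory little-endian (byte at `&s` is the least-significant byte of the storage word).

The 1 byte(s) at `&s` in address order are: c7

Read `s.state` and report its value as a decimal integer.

[0]=0xc7 (little-endian) → word 0xc7
state:5 @ bit 0 → (0xc7>>0)&0x1f = 0x7  ←
slot:2 @ bit 5 → (0xc7>>5)&0x3 = 0x2
err:1 @ bit 7 → (0xc7>>7)&0x1 = 0x1
state signed 5b, MSB=0: value = 7

7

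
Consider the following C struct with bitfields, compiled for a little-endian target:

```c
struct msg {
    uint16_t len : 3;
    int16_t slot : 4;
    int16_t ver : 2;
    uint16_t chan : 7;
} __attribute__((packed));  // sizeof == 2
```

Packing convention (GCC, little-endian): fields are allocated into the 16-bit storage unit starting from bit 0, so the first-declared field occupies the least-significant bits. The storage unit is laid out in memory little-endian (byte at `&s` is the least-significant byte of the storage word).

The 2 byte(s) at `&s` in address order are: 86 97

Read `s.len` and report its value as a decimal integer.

[0]=0x86 [1]=0x97 (little-endian) → word 0x9786
len [0+:3] = (word>>0) & 0x7 = 6  ←
slot [3+:4] = (word>>3) & 0xf = 0
ver [7+:2] = (word>>7) & 0x3 = 3
chan [9+:7] = (word>>9) & 0x7f = 75

6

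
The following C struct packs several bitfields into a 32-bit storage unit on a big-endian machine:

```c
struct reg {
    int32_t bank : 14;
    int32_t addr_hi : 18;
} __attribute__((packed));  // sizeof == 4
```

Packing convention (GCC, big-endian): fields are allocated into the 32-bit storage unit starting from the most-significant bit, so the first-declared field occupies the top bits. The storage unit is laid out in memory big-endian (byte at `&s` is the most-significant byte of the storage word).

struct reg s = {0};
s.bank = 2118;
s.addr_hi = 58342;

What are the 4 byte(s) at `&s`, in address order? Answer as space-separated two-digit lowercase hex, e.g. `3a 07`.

bank:14 = 2118 → 0x846 << 18 → word 0x21180000
addr_hi:18 = 58342 → 0xe3e6 << 0 → word 0x2118e3e6
word = 0x2118e3e6 → big-endian bytes:
  [0]=0x21  [1]=0x18  [2]=0xe3  [3]=0xe6

21 18 e3 e6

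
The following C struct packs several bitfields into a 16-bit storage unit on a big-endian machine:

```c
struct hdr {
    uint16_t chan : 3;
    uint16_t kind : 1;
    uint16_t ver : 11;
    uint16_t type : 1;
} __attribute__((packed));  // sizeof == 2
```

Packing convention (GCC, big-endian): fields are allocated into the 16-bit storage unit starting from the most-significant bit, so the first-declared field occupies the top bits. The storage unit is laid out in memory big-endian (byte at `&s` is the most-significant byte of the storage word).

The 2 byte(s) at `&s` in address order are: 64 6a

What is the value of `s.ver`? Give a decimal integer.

565

[0]=0x64 [1]=0x6a (big-endian) → word 0x646a
chan:3 @ bit 13 → (0x646a>>13)&0x7 = 0x3
kind:1 @ bit 12 → (0x646a>>12)&0x1 = 0x0
ver:11 @ bit 1 → (0x646a>>1)&0x7ff = 0x235  ←
type:1 @ bit 0 → (0x646a>>0)&0x1 = 0x0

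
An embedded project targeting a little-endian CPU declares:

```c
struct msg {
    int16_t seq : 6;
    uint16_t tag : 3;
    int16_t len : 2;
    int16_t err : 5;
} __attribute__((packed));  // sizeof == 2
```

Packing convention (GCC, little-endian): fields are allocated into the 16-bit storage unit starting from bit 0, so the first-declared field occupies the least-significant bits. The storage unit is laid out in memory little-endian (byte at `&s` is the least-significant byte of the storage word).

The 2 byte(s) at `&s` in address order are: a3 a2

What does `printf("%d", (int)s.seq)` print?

-29

[0]=0xa3 [1]=0xa2 (little-endian) → word 0xa2a3
seq:6 @ bit 0 → (0xa2a3>>0)&0x3f = 0x23  ←
tag:3 @ bit 6 → (0xa2a3>>6)&0x7 = 0x2
len:2 @ bit 9 → (0xa2a3>>9)&0x3 = 0x1
err:5 @ bit 11 → (0xa2a3>>11)&0x1f = 0x14
seq signed 6b, MSB=1: 35 - 64 = -29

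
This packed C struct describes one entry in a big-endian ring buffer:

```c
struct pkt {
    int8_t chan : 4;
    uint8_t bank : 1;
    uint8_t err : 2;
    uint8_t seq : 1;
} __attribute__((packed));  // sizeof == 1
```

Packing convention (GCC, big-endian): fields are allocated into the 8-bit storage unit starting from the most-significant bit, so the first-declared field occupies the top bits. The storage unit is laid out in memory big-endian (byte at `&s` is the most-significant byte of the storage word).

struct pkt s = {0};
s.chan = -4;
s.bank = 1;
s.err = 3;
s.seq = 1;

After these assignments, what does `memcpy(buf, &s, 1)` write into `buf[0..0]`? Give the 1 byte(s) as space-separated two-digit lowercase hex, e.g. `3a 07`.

[4+:4] chan=-4 & 0xf = 0xc; word=0xc0
[3+:1] bank=1 & 0x1 = 0x1; word=0xc8
[1+:2] err=3 & 0x3 = 0x3; word=0xce
[0+:1] seq=1 & 0x1 = 0x1; word=0xcf
word = 0xcf → big-endian bytes:
  [0]=0xcf

cf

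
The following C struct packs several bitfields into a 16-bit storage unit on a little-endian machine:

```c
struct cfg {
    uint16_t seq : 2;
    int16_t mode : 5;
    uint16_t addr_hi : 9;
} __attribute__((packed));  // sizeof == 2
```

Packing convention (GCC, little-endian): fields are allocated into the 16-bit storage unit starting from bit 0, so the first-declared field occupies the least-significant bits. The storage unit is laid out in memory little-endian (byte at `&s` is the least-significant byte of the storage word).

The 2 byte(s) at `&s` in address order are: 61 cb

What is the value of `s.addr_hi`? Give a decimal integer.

406

[0]=0x61 [1]=0xcb (little-endian) → word 0xcb61
seq [0+:2] = (word>>0) & 0x3 = 1
mode [2+:5] = (word>>2) & 0x1f = 24
addr_hi [7+:9] = (word>>7) & 0x1ff = 406  ←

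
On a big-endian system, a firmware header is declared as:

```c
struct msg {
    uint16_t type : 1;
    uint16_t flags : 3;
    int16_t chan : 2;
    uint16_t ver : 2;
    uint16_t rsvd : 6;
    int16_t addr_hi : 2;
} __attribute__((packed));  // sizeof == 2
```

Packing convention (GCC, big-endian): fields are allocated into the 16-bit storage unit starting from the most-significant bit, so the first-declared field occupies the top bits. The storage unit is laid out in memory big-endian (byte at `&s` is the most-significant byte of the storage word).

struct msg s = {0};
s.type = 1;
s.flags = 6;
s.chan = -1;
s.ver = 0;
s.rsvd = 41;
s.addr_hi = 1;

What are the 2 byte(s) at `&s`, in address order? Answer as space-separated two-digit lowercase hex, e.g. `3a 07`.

ec a5

type (1b) val=1 bits=0x1 at bit 15: 0x8000
flags (3b) val=6 bits=0x6 at bit 12: 0xe000
chan (2b) val=-1 bits=0x3 at bit 10: 0xec00
ver (2b) val=0 bits=0x0 at bit 8: 0xec00
rsvd (6b) val=41 bits=0x29 at bit 2: 0xeca4
addr_hi (2b) val=1 bits=0x1 at bit 0: 0xeca5
word = 0xeca5 → big-endian bytes:
  [0]=0xec  [1]=0xa5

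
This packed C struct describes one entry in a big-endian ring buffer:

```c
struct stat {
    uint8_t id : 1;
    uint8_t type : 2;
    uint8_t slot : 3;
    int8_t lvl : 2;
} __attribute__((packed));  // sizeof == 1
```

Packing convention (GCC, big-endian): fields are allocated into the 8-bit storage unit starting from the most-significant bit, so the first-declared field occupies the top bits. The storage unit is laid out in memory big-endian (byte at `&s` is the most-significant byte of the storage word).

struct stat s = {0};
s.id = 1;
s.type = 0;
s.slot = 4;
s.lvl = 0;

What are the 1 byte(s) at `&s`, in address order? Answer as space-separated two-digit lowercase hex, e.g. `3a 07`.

[7+:1] id=1 & 0x1 = 0x1; word=0x80
[5+:2] type=0 & 0x3 = 0x0; word=0x80
[2+:3] slot=4 & 0x7 = 0x4; word=0x90
[0+:2] lvl=0 & 0x3 = 0x0; word=0x90
word = 0x90 → big-endian bytes:
  [0]=0x90

90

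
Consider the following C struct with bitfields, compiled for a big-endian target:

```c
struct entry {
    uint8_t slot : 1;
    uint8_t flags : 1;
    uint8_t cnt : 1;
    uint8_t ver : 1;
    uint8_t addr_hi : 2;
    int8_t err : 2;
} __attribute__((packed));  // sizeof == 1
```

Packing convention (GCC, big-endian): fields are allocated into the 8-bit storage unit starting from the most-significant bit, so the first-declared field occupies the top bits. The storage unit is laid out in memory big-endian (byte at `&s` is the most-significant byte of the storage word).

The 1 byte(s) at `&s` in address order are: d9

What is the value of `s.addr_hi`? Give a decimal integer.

[0]=0xd9 (big-endian) → word 0xd9
slot [7+:1] = (word>>7) & 0x1 = 1
flags [6+:1] = (word>>6) & 0x1 = 1
cnt [5+:1] = (word>>5) & 0x1 = 0
ver [4+:1] = (word>>4) & 0x1 = 1
addr_hi [2+:2] = (word>>2) & 0x3 = 2  ←
err [0+:2] = (word>>0) & 0x3 = 1

2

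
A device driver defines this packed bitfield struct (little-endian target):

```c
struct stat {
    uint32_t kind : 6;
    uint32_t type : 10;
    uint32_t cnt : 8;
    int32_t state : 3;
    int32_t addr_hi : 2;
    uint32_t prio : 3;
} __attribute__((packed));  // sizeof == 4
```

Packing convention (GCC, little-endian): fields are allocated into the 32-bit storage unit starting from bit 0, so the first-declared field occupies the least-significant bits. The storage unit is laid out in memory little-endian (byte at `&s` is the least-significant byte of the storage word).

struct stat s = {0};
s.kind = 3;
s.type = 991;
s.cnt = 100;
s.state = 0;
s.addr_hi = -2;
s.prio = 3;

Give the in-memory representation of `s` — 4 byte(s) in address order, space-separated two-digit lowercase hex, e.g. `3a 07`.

c3 f7 64 70

kind (6b) val=3 bits=0x3 at bit 0: 0x00000003
type (10b) val=991 bits=0x3df at bit 6: 0x0000f7c3
cnt (8b) val=100 bits=0x64 at bit 16: 0x0064f7c3
state (3b) val=0 bits=0x0 at bit 24: 0x0064f7c3
addr_hi (2b) val=-2 bits=0x2 at bit 27: 0x1064f7c3
prio (3b) val=3 bits=0x3 at bit 29: 0x7064f7c3
word = 0x7064f7c3 → little-endian bytes:
  [0]=0xc3  [1]=0xf7  [2]=0x64  [3]=0x70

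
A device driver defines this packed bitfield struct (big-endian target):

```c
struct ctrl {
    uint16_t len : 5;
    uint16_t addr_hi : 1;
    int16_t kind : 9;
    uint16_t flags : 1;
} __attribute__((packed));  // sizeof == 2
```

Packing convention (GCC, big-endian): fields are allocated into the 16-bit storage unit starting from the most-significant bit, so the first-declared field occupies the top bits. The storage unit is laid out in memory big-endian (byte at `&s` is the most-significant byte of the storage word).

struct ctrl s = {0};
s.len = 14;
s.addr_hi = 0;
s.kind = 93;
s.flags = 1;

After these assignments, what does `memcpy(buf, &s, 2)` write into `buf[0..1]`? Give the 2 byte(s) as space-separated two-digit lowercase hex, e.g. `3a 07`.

70 bb

len (5b) val=14 bits=0xe at bit 11: 0x7000
addr_hi (1b) val=0 bits=0x0 at bit 10: 0x7000
kind (9b) val=93 bits=0x5d at bit 1: 0x70ba
flags (1b) val=1 bits=0x1 at bit 0: 0x70bb
word = 0x70bb → big-endian bytes:
  [0]=0x70  [1]=0xbb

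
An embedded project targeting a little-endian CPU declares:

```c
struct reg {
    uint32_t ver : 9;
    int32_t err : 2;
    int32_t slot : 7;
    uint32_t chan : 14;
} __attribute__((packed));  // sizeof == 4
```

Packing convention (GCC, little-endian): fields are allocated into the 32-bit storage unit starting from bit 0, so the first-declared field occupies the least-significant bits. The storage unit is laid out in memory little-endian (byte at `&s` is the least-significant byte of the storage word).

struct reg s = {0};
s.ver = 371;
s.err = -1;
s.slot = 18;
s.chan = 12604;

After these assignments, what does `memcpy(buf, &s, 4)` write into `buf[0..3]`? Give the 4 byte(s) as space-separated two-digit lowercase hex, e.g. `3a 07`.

73 97 f0 c4

[0+:9] ver=371 & 0x1ff = 0x173; word=0x00000173
[9+:2] err=-1 & 0x3 = 0x3; word=0x00000773
[11+:7] slot=18 & 0x7f = 0x12; word=0x00009773
[18+:14] chan=12604 & 0x3fff = 0x313c; word=0xc4f09773
word = 0xc4f09773 → little-endian bytes:
  [0]=0x73  [1]=0x97  [2]=0xf0  [3]=0xc4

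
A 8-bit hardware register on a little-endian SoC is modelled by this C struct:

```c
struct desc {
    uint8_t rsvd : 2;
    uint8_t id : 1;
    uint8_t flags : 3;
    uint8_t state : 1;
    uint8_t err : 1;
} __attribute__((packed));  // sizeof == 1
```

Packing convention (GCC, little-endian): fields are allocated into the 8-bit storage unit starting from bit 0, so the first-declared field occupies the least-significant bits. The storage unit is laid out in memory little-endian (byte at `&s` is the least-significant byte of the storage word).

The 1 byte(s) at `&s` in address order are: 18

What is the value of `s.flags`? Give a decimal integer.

3

[0]=0x18 (little-endian) → word 0x18
rsvd [0+:2] = (word>>0) & 0x3 = 0
id [2+:1] = (word>>2) & 0x1 = 0
flags [3+:3] = (word>>3) & 0x7 = 3  ←
state [6+:1] = (word>>6) & 0x1 = 0
err [7+:1] = (word>>7) & 0x1 = 0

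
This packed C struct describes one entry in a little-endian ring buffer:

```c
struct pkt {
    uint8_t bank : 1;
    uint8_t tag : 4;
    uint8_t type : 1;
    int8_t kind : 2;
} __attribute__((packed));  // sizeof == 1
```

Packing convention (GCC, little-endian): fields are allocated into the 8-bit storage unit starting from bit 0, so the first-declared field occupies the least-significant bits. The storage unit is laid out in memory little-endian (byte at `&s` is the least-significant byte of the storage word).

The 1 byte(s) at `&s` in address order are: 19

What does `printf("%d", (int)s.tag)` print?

[0]=0x19 (little-endian) → word 0x19
bank [0+:1] = (word>>0) & 0x1 = 1
tag [1+:4] = (word>>1) & 0xf = 12  ←
type [5+:1] = (word>>5) & 0x1 = 0
kind [6+:2] = (word>>6) & 0x3 = 0

12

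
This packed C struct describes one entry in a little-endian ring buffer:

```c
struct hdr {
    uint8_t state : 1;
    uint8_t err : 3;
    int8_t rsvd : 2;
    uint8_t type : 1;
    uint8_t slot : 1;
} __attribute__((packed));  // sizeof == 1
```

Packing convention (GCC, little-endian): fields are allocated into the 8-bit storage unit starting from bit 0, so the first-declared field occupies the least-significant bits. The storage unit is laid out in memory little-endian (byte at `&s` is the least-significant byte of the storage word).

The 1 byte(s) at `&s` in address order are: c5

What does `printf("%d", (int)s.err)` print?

2

[0]=0xc5 (little-endian) → word 0xc5
state:1 @ bit 0 → (0xc5>>0)&0x1 = 0x1
err:3 @ bit 1 → (0xc5>>1)&0x7 = 0x2  ←
rsvd:2 @ bit 4 → (0xc5>>4)&0x3 = 0x0
type:1 @ bit 6 → (0xc5>>6)&0x1 = 0x1
slot:1 @ bit 7 → (0xc5>>7)&0x1 = 0x1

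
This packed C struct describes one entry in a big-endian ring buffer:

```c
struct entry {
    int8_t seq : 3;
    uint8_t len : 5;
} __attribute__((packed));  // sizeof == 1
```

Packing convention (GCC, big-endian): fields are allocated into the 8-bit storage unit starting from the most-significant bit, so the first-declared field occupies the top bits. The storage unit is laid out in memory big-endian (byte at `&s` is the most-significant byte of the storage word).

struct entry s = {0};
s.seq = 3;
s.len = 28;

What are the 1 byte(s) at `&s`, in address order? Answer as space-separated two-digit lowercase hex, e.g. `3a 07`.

7c

seq:3 = 3 → 0x3 << 5 → word 0x60
len:5 = 28 → 0x1c << 0 → word 0x7c
word = 0x7c → big-endian bytes:
  [0]=0x7c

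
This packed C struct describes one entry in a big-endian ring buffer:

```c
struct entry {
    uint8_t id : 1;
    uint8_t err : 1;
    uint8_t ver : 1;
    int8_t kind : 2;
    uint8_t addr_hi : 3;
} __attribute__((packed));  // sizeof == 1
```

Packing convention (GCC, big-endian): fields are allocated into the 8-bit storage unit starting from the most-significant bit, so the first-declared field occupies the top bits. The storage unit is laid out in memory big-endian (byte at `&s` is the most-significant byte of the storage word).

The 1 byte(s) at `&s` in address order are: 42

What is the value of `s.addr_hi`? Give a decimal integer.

[0]=0x42 (big-endian) → word 0x42
id [7+:1] = (word>>7) & 0x1 = 0
err [6+:1] = (word>>6) & 0x1 = 1
ver [5+:1] = (word>>5) & 0x1 = 0
kind [3+:2] = (word>>3) & 0x3 = 0
addr_hi [0+:3] = (word>>0) & 0x7 = 2  ←

2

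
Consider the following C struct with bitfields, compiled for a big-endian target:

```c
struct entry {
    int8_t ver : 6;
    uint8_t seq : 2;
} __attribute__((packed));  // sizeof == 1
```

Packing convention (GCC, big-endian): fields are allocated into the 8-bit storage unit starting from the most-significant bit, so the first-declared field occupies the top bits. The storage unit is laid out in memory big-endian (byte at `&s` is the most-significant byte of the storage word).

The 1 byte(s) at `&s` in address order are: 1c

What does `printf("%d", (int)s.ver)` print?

[0]=0x1c (big-endian) → word 0x1c
ver [2+:6] = (word>>2) & 0x3f = 7  ←
seq [0+:2] = (word>>0) & 0x3 = 0
ver signed 6b, MSB=0: value = 7

7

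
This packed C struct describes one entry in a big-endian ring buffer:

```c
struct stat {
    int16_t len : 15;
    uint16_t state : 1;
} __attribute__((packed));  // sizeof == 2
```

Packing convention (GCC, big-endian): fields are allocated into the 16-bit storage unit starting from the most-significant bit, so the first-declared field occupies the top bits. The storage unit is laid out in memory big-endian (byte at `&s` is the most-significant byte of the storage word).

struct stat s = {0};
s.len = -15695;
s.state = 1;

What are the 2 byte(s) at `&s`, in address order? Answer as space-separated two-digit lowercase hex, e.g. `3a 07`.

len (15b) val=-15695 bits=0x42b1 at bit 1: 0x8562
state (1b) val=1 bits=0x1 at bit 0: 0x8563
word = 0x8563 → big-endian bytes:
  [0]=0x85  [1]=0x63

85 63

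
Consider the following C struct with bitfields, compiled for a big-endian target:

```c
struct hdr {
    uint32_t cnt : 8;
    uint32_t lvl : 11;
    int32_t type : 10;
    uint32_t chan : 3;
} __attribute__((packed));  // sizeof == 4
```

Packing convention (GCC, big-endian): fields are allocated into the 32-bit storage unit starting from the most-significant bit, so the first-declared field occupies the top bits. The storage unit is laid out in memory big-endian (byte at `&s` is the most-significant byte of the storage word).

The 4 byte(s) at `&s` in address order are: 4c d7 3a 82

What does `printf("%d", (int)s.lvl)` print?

1721

[0]=0x4c [1]=0xd7 [2]=0x3a [3]=0x82 (big-endian) → word 0x4cd73a82
cnt [24+:8] = (word>>24) & 0xff = 76
lvl [13+:11] = (word>>13) & 0x7ff = 1721  ←
type [3+:10] = (word>>3) & 0x3ff = 848
chan [0+:3] = (word>>0) & 0x7 = 2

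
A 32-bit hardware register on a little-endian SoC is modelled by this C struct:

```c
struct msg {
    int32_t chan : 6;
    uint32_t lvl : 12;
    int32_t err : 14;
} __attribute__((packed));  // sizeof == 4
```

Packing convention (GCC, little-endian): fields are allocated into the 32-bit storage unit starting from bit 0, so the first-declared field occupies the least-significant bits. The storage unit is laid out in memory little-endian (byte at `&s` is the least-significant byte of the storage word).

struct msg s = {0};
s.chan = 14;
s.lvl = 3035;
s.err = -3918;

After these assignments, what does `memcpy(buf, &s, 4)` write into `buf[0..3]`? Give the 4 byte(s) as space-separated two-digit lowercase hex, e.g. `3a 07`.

chan (6b) val=14 bits=0xe at bit 0: 0x0000000e
lvl (12b) val=3035 bits=0xbdb at bit 6: 0x0002f6ce
err (14b) val=-3918 bits=0x30b2 at bit 18: 0xc2caf6ce
word = 0xc2caf6ce → little-endian bytes:
  [0]=0xce  [1]=0xf6  [2]=0xca  [3]=0xc2

ce f6 ca c2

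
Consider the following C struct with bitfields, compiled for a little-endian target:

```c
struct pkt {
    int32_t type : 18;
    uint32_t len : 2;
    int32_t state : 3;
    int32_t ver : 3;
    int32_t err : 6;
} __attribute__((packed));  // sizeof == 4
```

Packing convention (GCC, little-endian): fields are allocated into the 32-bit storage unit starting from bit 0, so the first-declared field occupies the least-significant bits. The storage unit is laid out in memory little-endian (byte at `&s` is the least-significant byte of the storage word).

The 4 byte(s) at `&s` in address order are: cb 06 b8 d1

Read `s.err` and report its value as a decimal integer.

[0]=0xcb [1]=0x06 [2]=0xb8 [3]=0xd1 (little-endian) → word 0xd1b806cb
type:18 @ bit 0 → (0xd1b806cb>>0)&0x3ffff = 0x6cb
len:2 @ bit 18 → (0xd1b806cb>>18)&0x3 = 0x2
state:3 @ bit 20 → (0xd1b806cb>>20)&0x7 = 0x3
ver:3 @ bit 23 → (0xd1b806cb>>23)&0x7 = 0x3
err:6 @ bit 26 → (0xd1b806cb>>26)&0x3f = 0x34  ←
err signed 6b, MSB=1: 52 - 64 = -12

-12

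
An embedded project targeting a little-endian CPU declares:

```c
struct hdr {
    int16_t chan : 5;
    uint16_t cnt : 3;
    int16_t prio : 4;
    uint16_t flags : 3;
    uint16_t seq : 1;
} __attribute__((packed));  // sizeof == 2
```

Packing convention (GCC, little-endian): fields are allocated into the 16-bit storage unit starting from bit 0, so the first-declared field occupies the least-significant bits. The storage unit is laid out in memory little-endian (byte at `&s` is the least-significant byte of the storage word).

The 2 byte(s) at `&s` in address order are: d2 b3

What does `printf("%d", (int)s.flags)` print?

[0]=0xd2 [1]=0xb3 (little-endian) → word 0xb3d2
chan [0+:5] = (word>>0) & 0x1f = 18
cnt [5+:3] = (word>>5) & 0x7 = 6
prio [8+:4] = (word>>8) & 0xf = 3
flags [12+:3] = (word>>12) & 0x7 = 3  ←
seq [15+:1] = (word>>15) & 0x1 = 1

3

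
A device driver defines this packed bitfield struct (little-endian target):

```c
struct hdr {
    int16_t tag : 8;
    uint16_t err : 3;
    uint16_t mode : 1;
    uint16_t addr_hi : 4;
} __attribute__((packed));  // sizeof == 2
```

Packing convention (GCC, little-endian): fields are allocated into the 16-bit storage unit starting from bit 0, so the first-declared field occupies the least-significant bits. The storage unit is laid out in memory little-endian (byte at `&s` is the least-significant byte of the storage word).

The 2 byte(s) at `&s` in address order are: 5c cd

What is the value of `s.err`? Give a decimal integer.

[0]=0x5c [1]=0xcd (little-endian) → word 0xcd5c
tag:8 @ bit 0 → (0xcd5c>>0)&0xff = 0x5c
err:3 @ bit 8 → (0xcd5c>>8)&0x7 = 0x5  ←
mode:1 @ bit 11 → (0xcd5c>>11)&0x1 = 0x1
addr_hi:4 @ bit 12 → (0xcd5c>>12)&0xf = 0xc

5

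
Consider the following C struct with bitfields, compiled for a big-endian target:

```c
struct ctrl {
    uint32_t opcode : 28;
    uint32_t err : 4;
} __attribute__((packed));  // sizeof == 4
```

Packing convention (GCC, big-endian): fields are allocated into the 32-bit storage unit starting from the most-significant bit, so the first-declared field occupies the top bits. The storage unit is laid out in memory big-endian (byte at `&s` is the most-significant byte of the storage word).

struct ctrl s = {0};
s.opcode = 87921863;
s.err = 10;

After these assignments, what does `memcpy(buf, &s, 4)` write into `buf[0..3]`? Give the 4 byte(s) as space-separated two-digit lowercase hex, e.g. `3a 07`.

[4+:28] opcode=87921863 & 0xfffffff = 0x53d94c7; word=0x53d94c70
[0+:4] err=10 & 0xf = 0xa; word=0x53d94c7a
word = 0x53d94c7a → big-endian bytes:
  [0]=0x53  [1]=0xd9  [2]=0x4c  [3]=0x7a

53 d9 4c 7a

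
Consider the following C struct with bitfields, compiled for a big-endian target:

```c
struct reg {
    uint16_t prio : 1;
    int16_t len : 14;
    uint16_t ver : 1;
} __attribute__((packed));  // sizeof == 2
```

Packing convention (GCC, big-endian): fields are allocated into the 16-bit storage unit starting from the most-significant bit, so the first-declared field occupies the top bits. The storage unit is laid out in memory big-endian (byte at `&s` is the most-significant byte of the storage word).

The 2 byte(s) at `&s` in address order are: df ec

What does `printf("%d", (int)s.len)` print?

[0]=0xdf [1]=0xec (big-endian) → word 0xdfec
prio:1 @ bit 15 → (0xdfec>>15)&0x1 = 0x1
len:14 @ bit 1 → (0xdfec>>1)&0x3fff = 0x2ff6  ←
ver:1 @ bit 0 → (0xdfec>>0)&0x1 = 0x0
len signed 14b, MSB=1: 12278 - 16384 = -4106

-4106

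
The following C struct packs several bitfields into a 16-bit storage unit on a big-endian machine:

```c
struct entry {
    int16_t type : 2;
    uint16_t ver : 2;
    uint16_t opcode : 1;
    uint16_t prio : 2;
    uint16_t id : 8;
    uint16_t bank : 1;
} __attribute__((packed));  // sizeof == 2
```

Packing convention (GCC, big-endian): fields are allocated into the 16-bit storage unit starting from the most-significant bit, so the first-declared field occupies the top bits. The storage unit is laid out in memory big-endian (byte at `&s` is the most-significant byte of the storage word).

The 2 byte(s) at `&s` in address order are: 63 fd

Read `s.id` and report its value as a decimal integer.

254

[0]=0x63 [1]=0xfd (big-endian) → word 0x63fd
type [14+:2] = (word>>14) & 0x3 = 1
ver [12+:2] = (word>>12) & 0x3 = 2
opcode [11+:1] = (word>>11) & 0x1 = 0
prio [9+:2] = (word>>9) & 0x3 = 1
id [1+:8] = (word>>1) & 0xff = 254  ←
bank [0+:1] = (word>>0) & 0x1 = 1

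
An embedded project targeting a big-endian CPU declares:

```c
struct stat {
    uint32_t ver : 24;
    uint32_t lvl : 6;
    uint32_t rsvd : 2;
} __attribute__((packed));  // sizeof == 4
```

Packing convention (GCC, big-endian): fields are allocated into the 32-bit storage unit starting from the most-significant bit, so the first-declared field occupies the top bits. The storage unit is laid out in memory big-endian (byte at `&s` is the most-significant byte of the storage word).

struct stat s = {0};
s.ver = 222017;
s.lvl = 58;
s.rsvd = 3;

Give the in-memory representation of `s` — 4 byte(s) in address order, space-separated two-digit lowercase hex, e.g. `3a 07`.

03 63 41 eb

ver (24b) val=222017 bits=0x36341 at bit 8: 0x03634100
lvl (6b) val=58 bits=0x3a at bit 2: 0x036341e8
rsvd (2b) val=3 bits=0x3 at bit 0: 0x036341eb
word = 0x036341eb → big-endian bytes:
  [0]=0x03  [1]=0x63  [2]=0x41  [3]=0xeb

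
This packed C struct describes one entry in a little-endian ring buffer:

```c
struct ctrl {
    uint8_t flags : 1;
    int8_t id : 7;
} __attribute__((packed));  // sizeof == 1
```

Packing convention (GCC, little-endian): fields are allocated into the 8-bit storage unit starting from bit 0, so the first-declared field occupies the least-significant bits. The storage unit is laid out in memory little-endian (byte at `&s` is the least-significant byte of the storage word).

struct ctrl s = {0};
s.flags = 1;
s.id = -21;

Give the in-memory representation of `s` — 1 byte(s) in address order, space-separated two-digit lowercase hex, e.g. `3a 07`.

d7

flags (1b) val=1 bits=0x1 at bit 0: 0x01
id (7b) val=-21 bits=0x6b at bit 1: 0xd7
word = 0xd7 → little-endian bytes:
  [0]=0xd7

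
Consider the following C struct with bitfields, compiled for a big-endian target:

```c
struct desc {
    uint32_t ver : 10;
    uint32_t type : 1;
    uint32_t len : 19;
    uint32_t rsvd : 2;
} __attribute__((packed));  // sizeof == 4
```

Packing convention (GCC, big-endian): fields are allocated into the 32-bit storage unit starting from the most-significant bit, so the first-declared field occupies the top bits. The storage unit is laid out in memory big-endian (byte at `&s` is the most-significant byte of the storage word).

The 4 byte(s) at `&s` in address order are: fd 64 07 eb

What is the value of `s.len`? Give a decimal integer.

[0]=0xfd [1]=0x64 [2]=0x07 [3]=0xeb (big-endian) → word 0xfd6407eb
ver [22+:10] = (word>>22) & 0x3ff = 1013
type [21+:1] = (word>>21) & 0x1 = 1
len [2+:19] = (word>>2) & 0x7ffff = 66042  ←
rsvd [0+:2] = (word>>0) & 0x3 = 3

66042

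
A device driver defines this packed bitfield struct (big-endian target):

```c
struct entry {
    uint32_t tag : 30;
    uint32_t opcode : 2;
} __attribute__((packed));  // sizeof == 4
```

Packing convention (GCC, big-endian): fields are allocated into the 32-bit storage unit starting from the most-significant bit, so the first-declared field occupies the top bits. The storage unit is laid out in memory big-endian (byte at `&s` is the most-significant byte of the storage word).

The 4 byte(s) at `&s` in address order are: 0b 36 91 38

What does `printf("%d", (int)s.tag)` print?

47031374

[0]=0x0b [1]=0x36 [2]=0x91 [3]=0x38 (big-endian) → word 0x0b369138
tag [2+:30] = (word>>2) & 0x3fffffff = 47031374  ←
opcode [0+:2] = (word>>0) & 0x3 = 0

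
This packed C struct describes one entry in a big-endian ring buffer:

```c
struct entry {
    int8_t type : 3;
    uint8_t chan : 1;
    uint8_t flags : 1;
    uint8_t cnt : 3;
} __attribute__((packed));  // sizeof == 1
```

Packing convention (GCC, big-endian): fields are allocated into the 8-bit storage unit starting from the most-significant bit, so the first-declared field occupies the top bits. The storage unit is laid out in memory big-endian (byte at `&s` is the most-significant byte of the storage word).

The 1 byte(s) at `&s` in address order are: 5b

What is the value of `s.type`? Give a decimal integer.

2

[0]=0x5b (big-endian) → word 0x5b
type [5+:3] = (word>>5) & 0x7 = 2  ←
chan [4+:1] = (word>>4) & 0x1 = 1
flags [3+:1] = (word>>3) & 0x1 = 1
cnt [0+:3] = (word>>0) & 0x7 = 3
type signed 3b, MSB=0: value = 2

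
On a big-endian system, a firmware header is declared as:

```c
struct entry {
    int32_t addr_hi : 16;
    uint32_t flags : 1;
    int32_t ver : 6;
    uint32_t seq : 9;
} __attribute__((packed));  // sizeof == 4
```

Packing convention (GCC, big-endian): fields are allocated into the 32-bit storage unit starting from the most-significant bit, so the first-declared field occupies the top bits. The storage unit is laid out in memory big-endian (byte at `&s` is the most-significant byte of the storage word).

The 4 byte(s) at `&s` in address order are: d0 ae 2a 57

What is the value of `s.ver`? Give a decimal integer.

[0]=0xd0 [1]=0xae [2]=0x2a [3]=0x57 (big-endian) → word 0xd0ae2a57
addr_hi:16 @ bit 16 → (0xd0ae2a57>>16)&0xffff = 0xd0ae
flags:1 @ bit 15 → (0xd0ae2a57>>15)&0x1 = 0x0
ver:6 @ bit 9 → (0xd0ae2a57>>9)&0x3f = 0x15  ←
seq:9 @ bit 0 → (0xd0ae2a57>>0)&0x1ff = 0x57
ver signed 6b, MSB=0: value = 21

21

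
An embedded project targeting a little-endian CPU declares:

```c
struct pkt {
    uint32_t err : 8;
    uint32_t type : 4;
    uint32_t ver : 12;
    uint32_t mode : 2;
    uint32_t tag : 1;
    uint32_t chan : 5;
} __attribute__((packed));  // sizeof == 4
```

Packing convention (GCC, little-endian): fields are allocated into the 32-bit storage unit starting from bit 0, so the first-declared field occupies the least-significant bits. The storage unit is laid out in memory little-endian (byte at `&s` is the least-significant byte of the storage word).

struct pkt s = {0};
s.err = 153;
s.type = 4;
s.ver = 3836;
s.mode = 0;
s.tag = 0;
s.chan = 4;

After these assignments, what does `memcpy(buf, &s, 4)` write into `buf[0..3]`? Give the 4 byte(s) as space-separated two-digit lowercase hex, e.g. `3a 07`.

err (8b) val=153 bits=0x99 at bit 0: 0x00000099
type (4b) val=4 bits=0x4 at bit 8: 0x00000499
ver (12b) val=3836 bits=0xefc at bit 12: 0x00efc499
mode (2b) val=0 bits=0x0 at bit 24: 0x00efc499
tag (1b) val=0 bits=0x0 at bit 26: 0x00efc499
chan (5b) val=4 bits=0x4 at bit 27: 0x20efc499
word = 0x20efc499 → little-endian bytes:
  [0]=0x99  [1]=0xc4  [2]=0xef  [3]=0x20

99 c4 ef 20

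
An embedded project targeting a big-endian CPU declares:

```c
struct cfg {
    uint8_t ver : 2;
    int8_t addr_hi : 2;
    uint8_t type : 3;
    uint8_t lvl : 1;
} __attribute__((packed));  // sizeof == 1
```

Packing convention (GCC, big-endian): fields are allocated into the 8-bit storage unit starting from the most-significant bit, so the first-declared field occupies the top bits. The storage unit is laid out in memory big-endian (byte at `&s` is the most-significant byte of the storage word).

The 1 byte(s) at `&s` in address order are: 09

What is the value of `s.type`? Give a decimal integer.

4

[0]=0x09 (big-endian) → word 0x09
ver:2 @ bit 6 → (0x09>>6)&0x3 = 0x0
addr_hi:2 @ bit 4 → (0x09>>4)&0x3 = 0x0
type:3 @ bit 1 → (0x09>>1)&0x7 = 0x4  ←
lvl:1 @ bit 0 → (0x09>>0)&0x1 = 0x1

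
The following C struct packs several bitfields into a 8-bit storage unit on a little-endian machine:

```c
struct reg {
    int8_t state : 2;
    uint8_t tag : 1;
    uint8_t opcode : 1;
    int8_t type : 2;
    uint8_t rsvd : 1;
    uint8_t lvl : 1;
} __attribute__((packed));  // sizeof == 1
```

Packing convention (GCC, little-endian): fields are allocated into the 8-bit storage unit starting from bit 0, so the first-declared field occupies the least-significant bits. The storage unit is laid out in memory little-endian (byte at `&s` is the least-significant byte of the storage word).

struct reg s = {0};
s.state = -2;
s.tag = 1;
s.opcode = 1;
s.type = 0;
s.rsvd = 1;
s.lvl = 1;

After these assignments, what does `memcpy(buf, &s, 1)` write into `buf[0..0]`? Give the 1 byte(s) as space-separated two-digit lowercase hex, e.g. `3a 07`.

ce

state (2b) val=-2 bits=0x2 at bit 0: 0x02
tag (1b) val=1 bits=0x1 at bit 2: 0x06
opcode (1b) val=1 bits=0x1 at bit 3: 0x0e
type (2b) val=0 bits=0x0 at bit 4: 0x0e
rsvd (1b) val=1 bits=0x1 at bit 6: 0x4e
lvl (1b) val=1 bits=0x1 at bit 7: 0xce
word = 0xce → little-endian bytes:
  [0]=0xce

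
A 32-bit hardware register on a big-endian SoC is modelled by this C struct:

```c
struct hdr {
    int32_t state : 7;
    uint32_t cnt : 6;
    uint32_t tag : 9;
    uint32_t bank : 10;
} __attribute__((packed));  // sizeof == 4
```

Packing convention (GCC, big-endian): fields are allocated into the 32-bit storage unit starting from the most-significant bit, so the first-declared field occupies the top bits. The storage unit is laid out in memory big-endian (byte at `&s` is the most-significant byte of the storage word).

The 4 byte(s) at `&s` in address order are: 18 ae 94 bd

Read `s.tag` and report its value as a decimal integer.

421

[0]=0x18 [1]=0xae [2]=0x94 [3]=0xbd (big-endian) → word 0x18ae94bd
state:7 @ bit 25 → (0x18ae94bd>>25)&0x7f = 0xc
cnt:6 @ bit 19 → (0x18ae94bd>>19)&0x3f = 0x15
tag:9 @ bit 10 → (0x18ae94bd>>10)&0x1ff = 0x1a5  ←
bank:10 @ bit 0 → (0x18ae94bd>>0)&0x3ff = 0xbd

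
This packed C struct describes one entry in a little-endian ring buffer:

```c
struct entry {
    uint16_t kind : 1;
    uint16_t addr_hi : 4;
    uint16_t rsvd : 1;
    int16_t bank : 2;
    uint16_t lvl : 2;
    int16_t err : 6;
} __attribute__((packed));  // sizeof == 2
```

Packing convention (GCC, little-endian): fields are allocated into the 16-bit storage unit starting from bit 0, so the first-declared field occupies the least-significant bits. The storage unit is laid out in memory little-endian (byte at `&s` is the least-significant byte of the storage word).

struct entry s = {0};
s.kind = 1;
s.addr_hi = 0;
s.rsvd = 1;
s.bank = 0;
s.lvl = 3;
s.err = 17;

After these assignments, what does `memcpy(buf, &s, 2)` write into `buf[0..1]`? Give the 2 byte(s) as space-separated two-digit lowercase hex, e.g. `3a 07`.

[0+:1] kind=1 & 0x1 = 0x1; word=0x0001
[1+:4] addr_hi=0 & 0xf = 0x0; word=0x0001
[5+:1] rsvd=1 & 0x1 = 0x1; word=0x0021
[6+:2] bank=0 & 0x3 = 0x0; word=0x0021
[8+:2] lvl=3 & 0x3 = 0x3; word=0x0321
[10+:6] err=17 & 0x3f = 0x11; word=0x4721
word = 0x4721 → little-endian bytes:
  [0]=0x21  [1]=0x47

21 47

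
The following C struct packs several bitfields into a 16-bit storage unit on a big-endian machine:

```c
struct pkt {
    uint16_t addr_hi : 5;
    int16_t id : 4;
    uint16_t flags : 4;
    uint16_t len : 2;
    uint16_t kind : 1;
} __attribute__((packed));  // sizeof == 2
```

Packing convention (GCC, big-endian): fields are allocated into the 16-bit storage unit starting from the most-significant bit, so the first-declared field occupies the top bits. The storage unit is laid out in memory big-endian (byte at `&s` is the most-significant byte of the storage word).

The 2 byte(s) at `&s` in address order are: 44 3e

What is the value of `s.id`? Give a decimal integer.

[0]=0x44 [1]=0x3e (big-endian) → word 0x443e
addr_hi [11+:5] = (word>>11) & 0x1f = 8
id [7+:4] = (word>>7) & 0xf = 8  ←
flags [3+:4] = (word>>3) & 0xf = 7
len [1+:2] = (word>>1) & 0x3 = 3
kind [0+:1] = (word>>0) & 0x1 = 0
id signed 4b, MSB=1: 8 - 16 = -8

-8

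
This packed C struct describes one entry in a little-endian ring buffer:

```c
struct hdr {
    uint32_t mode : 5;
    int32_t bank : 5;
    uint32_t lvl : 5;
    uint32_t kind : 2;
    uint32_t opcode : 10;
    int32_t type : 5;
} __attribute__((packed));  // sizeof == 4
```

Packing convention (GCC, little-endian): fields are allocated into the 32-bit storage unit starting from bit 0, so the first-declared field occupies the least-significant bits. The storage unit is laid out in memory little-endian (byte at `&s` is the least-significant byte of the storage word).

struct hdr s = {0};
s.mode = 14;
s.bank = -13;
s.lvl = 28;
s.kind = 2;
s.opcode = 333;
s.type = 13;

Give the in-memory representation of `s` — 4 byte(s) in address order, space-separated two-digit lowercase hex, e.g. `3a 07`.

[0+:5] mode=14 & 0x1f = 0xe; word=0x0000000e
[5+:5] bank=-13 & 0x1f = 0x13; word=0x0000026e
[10+:5] lvl=28 & 0x1f = 0x1c; word=0x0000726e
[15+:2] kind=2 & 0x3 = 0x2; word=0x0001726e
[17+:10] opcode=333 & 0x3ff = 0x14d; word=0x029b726e
[27+:5] type=13 & 0x1f = 0xd; word=0x6a9b726e
word = 0x6a9b726e → little-endian bytes:
  [0]=0x6e  [1]=0x72  [2]=0x9b  [3]=0x6a

6e 72 9b 6a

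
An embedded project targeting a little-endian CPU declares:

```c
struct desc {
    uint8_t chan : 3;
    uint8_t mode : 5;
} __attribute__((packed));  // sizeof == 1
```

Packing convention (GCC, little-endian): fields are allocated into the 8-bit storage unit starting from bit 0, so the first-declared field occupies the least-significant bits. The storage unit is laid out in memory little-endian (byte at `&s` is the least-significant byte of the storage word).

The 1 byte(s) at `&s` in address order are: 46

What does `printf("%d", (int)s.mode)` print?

[0]=0x46 (little-endian) → word 0x46
chan:3 @ bit 0 → (0x46>>0)&0x7 = 0x6
mode:5 @ bit 3 → (0x46>>3)&0x1f = 0x8  ←

8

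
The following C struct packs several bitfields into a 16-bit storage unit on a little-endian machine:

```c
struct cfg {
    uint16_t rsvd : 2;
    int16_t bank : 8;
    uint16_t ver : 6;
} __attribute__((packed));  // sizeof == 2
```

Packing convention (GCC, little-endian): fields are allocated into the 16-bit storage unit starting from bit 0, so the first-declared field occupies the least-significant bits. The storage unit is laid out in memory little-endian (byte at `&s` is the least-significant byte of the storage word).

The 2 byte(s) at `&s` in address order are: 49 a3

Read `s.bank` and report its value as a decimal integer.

-46

[0]=0x49 [1]=0xa3 (little-endian) → word 0xa349
rsvd [0+:2] = (word>>0) & 0x3 = 1
bank [2+:8] = (word>>2) & 0xff = 210  ←
ver [10+:6] = (word>>10) & 0x3f = 40
bank signed 8b, MSB=1: 210 - 256 = -46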